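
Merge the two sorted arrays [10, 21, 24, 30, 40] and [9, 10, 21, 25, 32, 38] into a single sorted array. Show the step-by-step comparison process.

Merging process:

Compare 10 vs 9: take 9 from right. Merged: [9]
Compare 10 vs 10: take 10 from left. Merged: [9, 10]
Compare 21 vs 10: take 10 from right. Merged: [9, 10, 10]
Compare 21 vs 21: take 21 from left. Merged: [9, 10, 10, 21]
Compare 24 vs 21: take 21 from right. Merged: [9, 10, 10, 21, 21]
Compare 24 vs 25: take 24 from left. Merged: [9, 10, 10, 21, 21, 24]
Compare 30 vs 25: take 25 from right. Merged: [9, 10, 10, 21, 21, 24, 25]
Compare 30 vs 32: take 30 from left. Merged: [9, 10, 10, 21, 21, 24, 25, 30]
Compare 40 vs 32: take 32 from right. Merged: [9, 10, 10, 21, 21, 24, 25, 30, 32]
Compare 40 vs 38: take 38 from right. Merged: [9, 10, 10, 21, 21, 24, 25, 30, 32, 38]
Append remaining from left: [40]. Merged: [9, 10, 10, 21, 21, 24, 25, 30, 32, 38, 40]

Final merged array: [9, 10, 10, 21, 21, 24, 25, 30, 32, 38, 40]
Total comparisons: 10

The merged array is [9, 10, 10, 21, 21, 24, 25, 30, 32, 38, 40], requiring 10 comparisons. The merge step runs in O(n) time where n is the total number of elements.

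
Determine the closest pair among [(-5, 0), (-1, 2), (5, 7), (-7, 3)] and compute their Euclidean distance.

Computing all pairwise distances among 4 points:

d((-5, 0), (-1, 2)) = 4.4721
d((-5, 0), (5, 7)) = 12.2066
d((-5, 0), (-7, 3)) = 3.6056 <-- minimum
d((-1, 2), (5, 7)) = 7.8102
d((-1, 2), (-7, 3)) = 6.0828
d((5, 7), (-7, 3)) = 12.6491

Closest pair: (-5, 0) and (-7, 3) with distance 3.6056

The closest pair is (-5, 0) and (-7, 3) with Euclidean distance 3.6056. For 4 points, brute-force pairwise comparison is shown above. For large n, the divide-and-conquer algorithm (sort by x, recurse on halves, check the dividing strip) achieves O(n log n).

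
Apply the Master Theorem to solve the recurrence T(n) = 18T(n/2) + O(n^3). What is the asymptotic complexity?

Master Theorem for T(n) = 18T(n/2) + O(n^3):

a = 18, b = 2, c = 3
log_b(a) = log_2(18) = 4.1699

Case 1: c = 3 < log_2(18) = 4.1699
T(n) = O(n^(log_2 18))

For T(n) = 18T(n/2) + O(n^3): log_2(18) = 4.1699. This is Case 1 of the Master Theorem (c < log_b(a), work dominated by leaves), giving O(n^(log_2 18)).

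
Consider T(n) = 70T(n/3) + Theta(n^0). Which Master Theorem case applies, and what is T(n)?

Master Theorem for T(n) = 70T(n/3) + O(n^0):

a = 70, b = 3, c = 0
log_b(a) = log_3(70) = 3.8671

Case 1: c = 0 < log_3(70) = 3.8671
T(n) = O(n^(log_3 70))

For T(n) = 70T(n/3) + O(n^0): log_3(70) = 3.8671. This is Case 1 of the Master Theorem (c < log_b(a), work dominated by leaves), giving O(n^(log_3 70)).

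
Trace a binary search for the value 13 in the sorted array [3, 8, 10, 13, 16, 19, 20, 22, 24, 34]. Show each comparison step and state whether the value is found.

Binary search for 13 in [3, 8, 10, 13, 16, 19, 20, 22, 24, 34]:

lo=0, hi=9, mid=4, arr[mid]=16 -> 16 > 13, search left half
lo=0, hi=3, mid=1, arr[mid]=8 -> 8 < 13, search right half
lo=2, hi=3, mid=2, arr[mid]=10 -> 10 < 13, search right half
lo=3, hi=3, mid=3, arr[mid]=13 -> Found target at index 3!

Binary search finds 13 at index 3 after 4 comparisons. The search repeatedly halves the search space by comparing with the middle element.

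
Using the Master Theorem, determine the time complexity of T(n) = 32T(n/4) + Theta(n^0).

Master Theorem for T(n) = 32T(n/4) + O(n^0):

a = 32, b = 4, c = 0
log_b(a) = log_4(32) = 2.5000

Case 1: c = 0 < log_4(32) = 2.5000
T(n) = O(n^(log_4 32))

For T(n) = 32T(n/4) + O(n^0): log_4(32) = 2.5000. This is Case 1 of the Master Theorem (c < log_b(a), work dominated by leaves), giving O(n^(log_4 32)).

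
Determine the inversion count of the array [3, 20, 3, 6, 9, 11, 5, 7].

Finding inversions in [3, 20, 3, 6, 9, 11, 5, 7]:

(1, 2): arr[1]=20 > arr[2]=3
(1, 3): arr[1]=20 > arr[3]=6
(1, 4): arr[1]=20 > arr[4]=9
(1, 5): arr[1]=20 > arr[5]=11
(1, 6): arr[1]=20 > arr[6]=5
(1, 7): arr[1]=20 > arr[7]=7
(3, 6): arr[3]=6 > arr[6]=5
(4, 6): arr[4]=9 > arr[6]=5
(4, 7): arr[4]=9 > arr[7]=7
(5, 6): arr[5]=11 > arr[6]=5
(5, 7): arr[5]=11 > arr[7]=7

Total inversions: 11

The array has 11 inversion(s): (1,2), (1,3), (1,4), (1,5), (1,6), (1,7), (3,6), (4,6), (4,7), (5,6), (5,7). Each pair (i,j) satisfies i < j and arr[i] > arr[j].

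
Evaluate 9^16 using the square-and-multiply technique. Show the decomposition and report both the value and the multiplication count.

Computing 9^16 by squaring (build up from 9^1; each line after the first costs one multiplication):

9^1 = 9
9^2 = (9^1)^2 = 9^2 = 81
9^4 = (9^2)^2 = 81^2 = 6561
9^8 = (9^4)^2 = 6561^2 = 43046721
9^16 = (9^8)^2 = 43046721^2 = 1853020188851841

Result: 1853020188851841
Multiplications needed: 4 (4 lines after 9^1)

9^16 = 1853020188851841. Using exponentiation by squaring, this requires 4 multiplications. The key idea: if the exponent is even, square the half-power; if odd, multiply by the base once.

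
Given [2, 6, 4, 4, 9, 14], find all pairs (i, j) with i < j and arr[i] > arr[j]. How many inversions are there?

Finding inversions in [2, 6, 4, 4, 9, 14]:

(1, 2): arr[1]=6 > arr[2]=4
(1, 3): arr[1]=6 > arr[3]=4

Total inversions: 2

The array has 2 inversion(s): (1,2), (1,3). Each pair (i,j) satisfies i < j and arr[i] > arr[j].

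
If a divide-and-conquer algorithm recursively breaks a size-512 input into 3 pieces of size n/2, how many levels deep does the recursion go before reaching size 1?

For divide and conquer with division factor 2:

Problem sizes at each level:
Level 0: 512
Level 1: 256
Level 2: 128
Level 3: 64
Level 4: 32
Level 5: 16
Level 6: 8
Level 7: 4
Level 8: 2
Level 9: 1

The root is level 0 and the size-1 base case is level 9 (the tree spans levels 0 through 9, i.e. 10 levels counting the root), so the depth is the number of divisions: log_2(512) = 9

The recursion tree depth is log_2(512) = 9. At each level, the problem size is divided by 2, so it takes 9 divisions to reduce to a base case of size 1. The algorithm makes 3 recursive calls at each level.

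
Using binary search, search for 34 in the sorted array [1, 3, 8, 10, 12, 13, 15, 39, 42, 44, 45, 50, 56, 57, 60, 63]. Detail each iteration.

Binary search for 34 in [1, 3, 8, 10, 12, 13, 15, 39, 42, 44, 45, 50, 56, 57, 60, 63]:

lo=0, hi=15, mid=7, arr[mid]=39 -> 39 > 34, search left half
lo=0, hi=6, mid=3, arr[mid]=10 -> 10 < 34, search right half
lo=4, hi=6, mid=5, arr[mid]=13 -> 13 < 34, search right half
lo=6, hi=6, mid=6, arr[mid]=15 -> 15 < 34, search right half
lo=7 > hi=6, target 34 not found

Binary search determines that 34 is not in the array after 4 comparisons. The search space was exhausted without finding the target.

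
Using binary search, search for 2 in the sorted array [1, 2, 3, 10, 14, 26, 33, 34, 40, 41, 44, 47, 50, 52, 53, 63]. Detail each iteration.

Binary search for 2 in [1, 2, 3, 10, 14, 26, 33, 34, 40, 41, 44, 47, 50, 52, 53, 63]:

lo=0, hi=15, mid=7, arr[mid]=34 -> 34 > 2, search left half
lo=0, hi=6, mid=3, arr[mid]=10 -> 10 > 2, search left half
lo=0, hi=2, mid=1, arr[mid]=2 -> Found target at index 1!

Binary search finds 2 at index 1 after 3 comparisons. The search repeatedly halves the search space by comparing with the middle element.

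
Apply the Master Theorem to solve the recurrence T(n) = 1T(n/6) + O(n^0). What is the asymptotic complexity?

Master Theorem for T(n) = 1T(n/6) + O(n^0):

a = 1, b = 6, c = 0
log_b(a) = log_6(1) = 0.0000

Case 2: c = 0 = log_6(1) = 0.0000
T(n) = O(n^0 log n) = O(log n)

For T(n) = 1T(n/6) + O(n^0): log_6(1) = 0.0000. This is Case 2 of the Master Theorem (c = log_b(a), equal work at all levels), giving O(log n).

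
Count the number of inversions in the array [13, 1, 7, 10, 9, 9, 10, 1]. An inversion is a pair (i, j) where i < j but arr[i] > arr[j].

Finding inversions in [13, 1, 7, 10, 9, 9, 10, 1]:

(0, 1): arr[0]=13 > arr[1]=1
(0, 2): arr[0]=13 > arr[2]=7
(0, 3): arr[0]=13 > arr[3]=10
(0, 4): arr[0]=13 > arr[4]=9
(0, 5): arr[0]=13 > arr[5]=9
(0, 6): arr[0]=13 > arr[6]=10
(0, 7): arr[0]=13 > arr[7]=1
(2, 7): arr[2]=7 > arr[7]=1
(3, 4): arr[3]=10 > arr[4]=9
(3, 5): arr[3]=10 > arr[5]=9
(3, 7): arr[3]=10 > arr[7]=1
(4, 7): arr[4]=9 > arr[7]=1
(5, 7): arr[5]=9 > arr[7]=1
(6, 7): arr[6]=10 > arr[7]=1

Total inversions: 14

The array has 14 inversion(s): (0,1), (0,2), (0,3), (0,4), (0,5), (0,6), (0,7), (2,7), (3,4), (3,5), (3,7), (4,7), (5,7), (6,7). Each pair (i,j) satisfies i < j and arr[i] > arr[j].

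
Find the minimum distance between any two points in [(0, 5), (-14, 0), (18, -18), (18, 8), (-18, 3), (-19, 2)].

Computing all pairwise distances among 6 points:

d((0, 5), (-14, 0)) = 14.8661
d((0, 5), (18, -18)) = 29.2062
d((0, 5), (18, 8)) = 18.2483
d((0, 5), (-18, 3)) = 18.1108
d((0, 5), (-19, 2)) = 19.2354
d((-14, 0), (18, -18)) = 36.7151
d((-14, 0), (18, 8)) = 32.9848
d((-14, 0), (-18, 3)) = 5.0
d((-14, 0), (-19, 2)) = 5.3852
d((18, -18), (18, 8)) = 26.0
d((18, -18), (-18, 3)) = 41.6773
d((18, -18), (-19, 2)) = 42.0595
d((18, 8), (-18, 3)) = 36.3456
d((18, 8), (-19, 2)) = 37.4833
d((-18, 3), (-19, 2)) = 1.4142 <-- minimum

Closest pair: (-18, 3) and (-19, 2) with distance 1.4142

The closest pair is (-18, 3) and (-19, 2) with Euclidean distance 1.4142. For 6 points, brute-force pairwise comparison is shown above. For large n, the divide-and-conquer algorithm (sort by x, recurse on halves, check the dividing strip) achieves O(n log n).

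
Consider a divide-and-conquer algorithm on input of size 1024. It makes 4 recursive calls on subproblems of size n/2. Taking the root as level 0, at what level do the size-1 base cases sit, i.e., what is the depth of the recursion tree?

For divide and conquer with division factor 2:

Problem sizes at each level:
Level 0: 1024
Level 1: 512
Level 2: 256
Level 3: 128
Level 4: 64
Level 5: 32
Level 6: 16
Level 7: 8
Level 8: 4
Level 9: 2
Level 10: 1

The root is level 0 and the size-1 base case is level 10 (the tree spans levels 0 through 10, i.e. 11 levels counting the root), so the depth is the number of divisions: log_2(1024) = 10

The recursion tree depth is log_2(1024) = 10. At each level, the problem size is divided by 2, so it takes 10 divisions to reduce to a base case of size 1. The algorithm makes 4 recursive calls at each level.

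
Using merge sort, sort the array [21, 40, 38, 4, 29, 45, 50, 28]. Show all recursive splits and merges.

Merge sort trace:

Split: [21, 40, 38, 4, 29, 45, 50, 28] -> [21, 40, 38, 4] and [29, 45, 50, 28]
  Split: [21, 40, 38, 4] -> [21, 40] and [38, 4]
    Split: [21, 40] -> [21] and [40]
    Merge: [21] + [40] -> [21, 40]
    Split: [38, 4] -> [38] and [4]
    Merge: [38] + [4] -> [4, 38]
  Merge: [21, 40] + [4, 38] -> [4, 21, 38, 40]
  Split: [29, 45, 50, 28] -> [29, 45] and [50, 28]
    Split: [29, 45] -> [29] and [45]
    Merge: [29] + [45] -> [29, 45]
    Split: [50, 28] -> [50] and [28]
    Merge: [50] + [28] -> [28, 50]
  Merge: [29, 45] + [28, 50] -> [28, 29, 45, 50]
Merge: [4, 21, 38, 40] + [28, 29, 45, 50] -> [4, 21, 28, 29, 38, 40, 45, 50]

Final sorted array: [4, 21, 28, 29, 38, 40, 45, 50]

The merge sort proceeds by recursively splitting the array and merging sorted halves.
After all merges, the sorted array is [4, 21, 28, 29, 38, 40, 45, 50].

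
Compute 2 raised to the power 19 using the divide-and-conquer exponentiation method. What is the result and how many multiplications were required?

Computing 2^19 by squaring (build up from 2^1; each line after the first costs one multiplication):

2^1 = 2
2^2 = (2^1)^2 = 2^2 = 4
2^4 = (2^2)^2 = 4^2 = 16
2^8 = (2^4)^2 = 16^2 = 256
2^9 = 2 * 2^8 = 2 * 256 = 512
2^18 = (2^9)^2 = 512^2 = 262144
2^19 = 2 * 2^18 = 2 * 262144 = 524288

Result: 524288
Multiplications needed: 6 (6 lines after 2^1)

2^19 = 524288. Using exponentiation by squaring, this requires 6 multiplications. The key idea: if the exponent is even, square the half-power; if odd, multiply by the base once.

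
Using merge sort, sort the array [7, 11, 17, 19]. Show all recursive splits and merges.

Merge sort trace:

Split: [7, 11, 17, 19] -> [7, 11] and [17, 19]
  Split: [7, 11] -> [7] and [11]
  Merge: [7] + [11] -> [7, 11]
  Split: [17, 19] -> [17] and [19]
  Merge: [17] + [19] -> [17, 19]
Merge: [7, 11] + [17, 19] -> [7, 11, 17, 19]

Final sorted array: [7, 11, 17, 19]

The merge sort proceeds by recursively splitting the array and merging sorted halves.
After all merges, the sorted array is [7, 11, 17, 19].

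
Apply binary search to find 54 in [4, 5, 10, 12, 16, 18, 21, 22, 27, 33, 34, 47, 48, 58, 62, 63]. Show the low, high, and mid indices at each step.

Binary search for 54 in [4, 5, 10, 12, 16, 18, 21, 22, 27, 33, 34, 47, 48, 58, 62, 63]:

lo=0, hi=15, mid=7, arr[mid]=22 -> 22 < 54, search right half
lo=8, hi=15, mid=11, arr[mid]=47 -> 47 < 54, search right half
lo=12, hi=15, mid=13, arr[mid]=58 -> 58 > 54, search left half
lo=12, hi=12, mid=12, arr[mid]=48 -> 48 < 54, search right half
lo=13 > hi=12, target 54 not found

Binary search determines that 54 is not in the array after 4 comparisons. The search space was exhausted without finding the target.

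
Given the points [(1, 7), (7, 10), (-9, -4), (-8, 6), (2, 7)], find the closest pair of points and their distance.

Computing all pairwise distances among 5 points:

d((1, 7), (7, 10)) = 6.7082
d((1, 7), (-9, -4)) = 14.8661
d((1, 7), (-8, 6)) = 9.0554
d((1, 7), (2, 7)) = 1.0 <-- minimum
d((7, 10), (-9, -4)) = 21.2603
d((7, 10), (-8, 6)) = 15.5242
d((7, 10), (2, 7)) = 5.831
d((-9, -4), (-8, 6)) = 10.0499
d((-9, -4), (2, 7)) = 15.5563
d((-8, 6), (2, 7)) = 10.0499

Closest pair: (1, 7) and (2, 7) with distance 1.0

The closest pair is (1, 7) and (2, 7) with Euclidean distance 1.0. For 5 points, brute-force pairwise comparison is shown above. For large n, the divide-and-conquer algorithm (sort by x, recurse on halves, check the dividing strip) achieves O(n log n).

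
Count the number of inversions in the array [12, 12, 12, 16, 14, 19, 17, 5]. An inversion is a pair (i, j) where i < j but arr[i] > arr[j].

Finding inversions in [12, 12, 12, 16, 14, 19, 17, 5]:

(0, 7): arr[0]=12 > arr[7]=5
(1, 7): arr[1]=12 > arr[7]=5
(2, 7): arr[2]=12 > arr[7]=5
(3, 4): arr[3]=16 > arr[4]=14
(3, 7): arr[3]=16 > arr[7]=5
(4, 7): arr[4]=14 > arr[7]=5
(5, 6): arr[5]=19 > arr[6]=17
(5, 7): arr[5]=19 > arr[7]=5
(6, 7): arr[6]=17 > arr[7]=5

Total inversions: 9

The array has 9 inversion(s): (0,7), (1,7), (2,7), (3,4), (3,7), (4,7), (5,6), (5,7), (6,7). Each pair (i,j) satisfies i < j and arr[i] > arr[j].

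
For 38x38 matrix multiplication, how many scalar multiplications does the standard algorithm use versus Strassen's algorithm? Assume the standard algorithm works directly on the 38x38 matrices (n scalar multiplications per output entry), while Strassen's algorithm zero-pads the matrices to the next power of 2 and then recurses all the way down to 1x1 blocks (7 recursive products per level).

Matrix multiplication for 38x38 matrices:

Strassen's algorithm requires power-of-2 dimensions. Pad 38x38 to 64x64 (next power of 2).

Standard algorithm: 38^3 = 54872 multiplications
Strassen's algorithm: 7^(log2(64)) = 7^6 = 117649 multiplications
Difference: 54872 - 117649 = -62777 (Strassen uses MORE here due to padding overhead — for small or just-over-power-of-2 n, padding can outweigh the per-level savings)

Standard: 54872 multiplications (38^3). Strassen: 117649 multiplications (7^6, after padding to 64x64). Strassen reduces 8 recursive multiplications to 7 at each level.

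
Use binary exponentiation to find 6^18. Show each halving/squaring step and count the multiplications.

Computing 6^18 by squaring (build up from 6^1; each line after the first costs one multiplication):

6^1 = 6
6^2 = (6^1)^2 = 6^2 = 36
6^4 = (6^2)^2 = 36^2 = 1296
6^8 = (6^4)^2 = 1296^2 = 1679616
6^9 = 6 * 6^8 = 6 * 1679616 = 10077696
6^18 = (6^9)^2 = 10077696^2 = 101559956668416

Result: 101559956668416
Multiplications needed: 5 (5 lines after 6^1)

6^18 = 101559956668416. Using exponentiation by squaring, this requires 5 multiplications. The key idea: if the exponent is even, square the half-power; if odd, multiply by the base once.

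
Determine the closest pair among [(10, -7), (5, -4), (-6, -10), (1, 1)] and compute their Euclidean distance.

Computing all pairwise distances among 4 points:

d((10, -7), (5, -4)) = 5.831 <-- minimum
d((10, -7), (-6, -10)) = 16.2788
d((10, -7), (1, 1)) = 12.0416
d((5, -4), (-6, -10)) = 12.53
d((5, -4), (1, 1)) = 6.4031
d((-6, -10), (1, 1)) = 13.0384

Closest pair: (10, -7) and (5, -4) with distance 5.831

The closest pair is (10, -7) and (5, -4) with Euclidean distance 5.831. For 4 points, brute-force pairwise comparison is shown above. For large n, the divide-and-conquer algorithm (sort by x, recurse on halves, check the dividing strip) achieves O(n log n).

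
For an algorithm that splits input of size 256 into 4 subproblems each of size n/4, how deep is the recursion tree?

For divide and conquer with division factor 4:

Problem sizes at each level:
Level 0: 256
Level 1: 64
Level 2: 16
Level 3: 4
Level 4: 1

The root is level 0 and the size-1 base case is level 4 (the tree spans levels 0 through 4, i.e. 5 levels counting the root), so the depth is the number of divisions: log_4(256) = 4

The recursion tree depth is log_4(256) = 4. At each level, the problem size is divided by 4, so it takes 4 divisions to reduce to a base case of size 1. The algorithm makes 4 recursive calls at each level.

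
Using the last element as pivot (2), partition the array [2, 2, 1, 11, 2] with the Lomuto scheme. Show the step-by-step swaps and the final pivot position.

Lomuto partition with pivot = 2:

Initial array: [2, 2, 1, 11, 2]

arr[0]=2 <= 2: swap with position 0, array becomes [2, 2, 1, 11, 2]
arr[1]=2 <= 2: swap with position 1, array becomes [2, 2, 1, 11, 2]
arr[2]=1 <= 2: swap with position 2, array becomes [2, 2, 1, 11, 2]
arr[3]=11 > 2: no swap

Place pivot at position 3: [2, 2, 1, 2, 11]
Pivot position: 3

After partitioning with pivot 2, the array becomes [2, 2, 1, 2, 11]. The pivot is placed at index 3. All elements to the left of the pivot are <= 2, and all elements to the right are > 2.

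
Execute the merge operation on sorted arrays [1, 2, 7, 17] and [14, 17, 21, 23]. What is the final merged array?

Merging process:

Compare 1 vs 14: take 1 from left. Merged: [1]
Compare 2 vs 14: take 2 from left. Merged: [1, 2]
Compare 7 vs 14: take 7 from left. Merged: [1, 2, 7]
Compare 17 vs 14: take 14 from right. Merged: [1, 2, 7, 14]
Compare 17 vs 17: take 17 from left. Merged: [1, 2, 7, 14, 17]
Append remaining from right: [17, 21, 23]. Merged: [1, 2, 7, 14, 17, 17, 21, 23]

Final merged array: [1, 2, 7, 14, 17, 17, 21, 23]
Total comparisons: 5

The merged array is [1, 2, 7, 14, 17, 17, 21, 23], requiring 5 comparisons. The merge step runs in O(n) time where n is the total number of elements.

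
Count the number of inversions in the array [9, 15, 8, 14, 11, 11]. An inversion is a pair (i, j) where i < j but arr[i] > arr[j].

Finding inversions in [9, 15, 8, 14, 11, 11]:

(0, 2): arr[0]=9 > arr[2]=8
(1, 2): arr[1]=15 > arr[2]=8
(1, 3): arr[1]=15 > arr[3]=14
(1, 4): arr[1]=15 > arr[4]=11
(1, 5): arr[1]=15 > arr[5]=11
(3, 4): arr[3]=14 > arr[4]=11
(3, 5): arr[3]=14 > arr[5]=11

Total inversions: 7

The array has 7 inversion(s): (0,2), (1,2), (1,3), (1,4), (1,5), (3,4), (3,5). Each pair (i,j) satisfies i < j and arr[i] > arr[j].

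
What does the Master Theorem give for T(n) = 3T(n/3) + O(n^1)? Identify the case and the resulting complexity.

Master Theorem for T(n) = 3T(n/3) + O(n^1):

a = 3, b = 3, c = 1
log_b(a) = log_3(3) = 1.0000

Case 2: c = 1 = log_3(3) = 1.0000
T(n) = O(n^1 log n) = O(n log n)

For T(n) = 3T(n/3) + O(n^1): log_3(3) = 1.0000. This is Case 2 of the Master Theorem (c = log_b(a), equal work at all levels), giving O(n log n).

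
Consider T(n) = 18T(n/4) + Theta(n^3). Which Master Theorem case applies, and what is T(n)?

Master Theorem for T(n) = 18T(n/4) + O(n^3):

a = 18, b = 4, c = 3
log_b(a) = log_4(18) = 2.0850

Case 3: c = 3 > log_4(18) = 2.0850
T(n) = O(n^3) = O(n^3)

For T(n) = 18T(n/4) + O(n^3): log_4(18) = 2.0850. This is Case 3 of the Master Theorem (c > log_b(a), work dominated by root), giving O(n^3).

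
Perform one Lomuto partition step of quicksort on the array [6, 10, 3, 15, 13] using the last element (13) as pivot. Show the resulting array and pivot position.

Lomuto partition with pivot = 13:

Initial array: [6, 10, 3, 15, 13]

arr[0]=6 <= 13: swap with position 0, array becomes [6, 10, 3, 15, 13]
arr[1]=10 <= 13: swap with position 1, array becomes [6, 10, 3, 15, 13]
arr[2]=3 <= 13: swap with position 2, array becomes [6, 10, 3, 15, 13]
arr[3]=15 > 13: no swap

Place pivot at position 3: [6, 10, 3, 13, 15]
Pivot position: 3

After partitioning with pivot 13, the array becomes [6, 10, 3, 13, 15]. The pivot is placed at index 3. All elements to the left of the pivot are <= 13, and all elements to the right are > 13.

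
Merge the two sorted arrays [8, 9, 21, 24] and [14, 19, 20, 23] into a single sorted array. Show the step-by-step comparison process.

Merging process:

Compare 8 vs 14: take 8 from left. Merged: [8]
Compare 9 vs 14: take 9 from left. Merged: [8, 9]
Compare 21 vs 14: take 14 from right. Merged: [8, 9, 14]
Compare 21 vs 19: take 19 from right. Merged: [8, 9, 14, 19]
Compare 21 vs 20: take 20 from right. Merged: [8, 9, 14, 19, 20]
Compare 21 vs 23: take 21 from left. Merged: [8, 9, 14, 19, 20, 21]
Compare 24 vs 23: take 23 from right. Merged: [8, 9, 14, 19, 20, 21, 23]
Append remaining from left: [24]. Merged: [8, 9, 14, 19, 20, 21, 23, 24]

Final merged array: [8, 9, 14, 19, 20, 21, 23, 24]
Total comparisons: 7

The merged array is [8, 9, 14, 19, 20, 21, 23, 24], requiring 7 comparisons. The merge step runs in O(n) time where n is the total number of elements.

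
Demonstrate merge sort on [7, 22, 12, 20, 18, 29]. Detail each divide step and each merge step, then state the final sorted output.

Merge sort trace:

Split: [7, 22, 12, 20, 18, 29] -> [7, 22, 12] and [20, 18, 29]
  Split: [7, 22, 12] -> [7] and [22, 12]
    Split: [22, 12] -> [22] and [12]
    Merge: [22] + [12] -> [12, 22]
  Merge: [7] + [12, 22] -> [7, 12, 22]
  Split: [20, 18, 29] -> [20] and [18, 29]
    Split: [18, 29] -> [18] and [29]
    Merge: [18] + [29] -> [18, 29]
  Merge: [20] + [18, 29] -> [18, 20, 29]
Merge: [7, 12, 22] + [18, 20, 29] -> [7, 12, 18, 20, 22, 29]

Final sorted array: [7, 12, 18, 20, 22, 29]

The merge sort proceeds by recursively splitting the array and merging sorted halves.
After all merges, the sorted array is [7, 12, 18, 20, 22, 29].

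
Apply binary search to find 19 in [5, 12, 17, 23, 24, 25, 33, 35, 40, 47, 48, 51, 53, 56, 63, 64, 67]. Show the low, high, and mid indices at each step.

Binary search for 19 in [5, 12, 17, 23, 24, 25, 33, 35, 40, 47, 48, 51, 53, 56, 63, 64, 67]:

lo=0, hi=16, mid=8, arr[mid]=40 -> 40 > 19, search left half
lo=0, hi=7, mid=3, arr[mid]=23 -> 23 > 19, search left half
lo=0, hi=2, mid=1, arr[mid]=12 -> 12 < 19, search right half
lo=2, hi=2, mid=2, arr[mid]=17 -> 17 < 19, search right half
lo=3 > hi=2, target 19 not found

Binary search determines that 19 is not in the array after 4 comparisons. The search space was exhausted without finding the target.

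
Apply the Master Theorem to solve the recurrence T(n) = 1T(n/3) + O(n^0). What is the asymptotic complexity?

Master Theorem for T(n) = 1T(n/3) + O(n^0):

a = 1, b = 3, c = 0
log_b(a) = log_3(1) = 0.0000

Case 2: c = 0 = log_3(1) = 0.0000
T(n) = O(n^0 log n) = O(log n)

For T(n) = 1T(n/3) + O(n^0): log_3(1) = 0.0000. This is Case 2 of the Master Theorem (c = log_b(a), equal work at all levels), giving O(log n).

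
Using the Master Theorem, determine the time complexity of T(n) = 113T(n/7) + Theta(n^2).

Master Theorem for T(n) = 113T(n/7) + O(n^2):

a = 113, b = 7, c = 2
log_b(a) = log_7(113) = 2.4294

Case 1: c = 2 < log_7(113) = 2.4294
T(n) = O(n^(log_7 113))

For T(n) = 113T(n/7) + O(n^2): log_7(113) = 2.4294. This is Case 1 of the Master Theorem (c < log_b(a), work dominated by leaves), giving O(n^(log_7 113)).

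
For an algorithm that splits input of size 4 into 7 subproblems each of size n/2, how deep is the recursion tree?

For divide and conquer with division factor 2:

Problem sizes at each level:
Level 0: 4
Level 1: 2
Level 2: 1

The root is level 0 and the size-1 base case is level 2 (the tree spans levels 0 through 2, i.e. 3 levels counting the root), so the depth is the number of divisions: log_2(4) = 2

The recursion tree depth is log_2(4) = 2. At each level, the problem size is divided by 2, so it takes 2 divisions to reduce to a base case of size 1. The algorithm makes 7 recursive calls at each level.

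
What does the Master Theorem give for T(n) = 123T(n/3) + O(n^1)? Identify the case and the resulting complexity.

Master Theorem for T(n) = 123T(n/3) + O(n^1):

a = 123, b = 3, c = 1
log_b(a) = log_3(123) = 4.3802

Case 1: c = 1 < log_3(123) = 4.3802
T(n) = O(n^(log_3 123))

For T(n) = 123T(n/3) + O(n^1): log_3(123) = 4.3802. This is Case 1 of the Master Theorem (c < log_b(a), work dominated by leaves), giving O(n^(log_3 123)).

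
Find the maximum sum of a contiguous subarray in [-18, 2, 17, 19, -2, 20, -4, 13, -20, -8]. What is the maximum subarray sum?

Using Kadane's algorithm on [-18, 2, 17, 19, -2, 20, -4, 13, -20, -8]:

Scanning through the array:
Position 1 (value 2): max_ending_here = 2, max_so_far = 2
Position 2 (value 17): max_ending_here = 19, max_so_far = 19
Position 3 (value 19): max_ending_here = 38, max_so_far = 38
Position 4 (value -2): max_ending_here = 36, max_so_far = 38
Position 5 (value 20): max_ending_here = 56, max_so_far = 56
Position 6 (value -4): max_ending_here = 52, max_so_far = 56
Position 7 (value 13): max_ending_here = 65, max_so_far = 65
Position 8 (value -20): max_ending_here = 45, max_so_far = 65
Position 9 (value -8): max_ending_here = 37, max_so_far = 65

Maximum subarray: [2, 17, 19, -2, 20, -4, 13]
Maximum sum: 65

The maximum subarray is [2, 17, 19, -2, 20, -4, 13] with sum 65. This subarray runs from index 1 to index 7.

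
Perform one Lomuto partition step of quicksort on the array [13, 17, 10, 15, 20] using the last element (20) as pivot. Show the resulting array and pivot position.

Lomuto partition with pivot = 20:

Initial array: [13, 17, 10, 15, 20]

arr[0]=13 <= 20: swap with position 0, array becomes [13, 17, 10, 15, 20]
arr[1]=17 <= 20: swap with position 1, array becomes [13, 17, 10, 15, 20]
arr[2]=10 <= 20: swap with position 2, array becomes [13, 17, 10, 15, 20]
arr[3]=15 <= 20: swap with position 3, array becomes [13, 17, 10, 15, 20]

Place pivot at position 4: [13, 17, 10, 15, 20]
Pivot position: 4

After partitioning with pivot 20, the array becomes [13, 17, 10, 15, 20]. The pivot is placed at index 4. All elements to the left of the pivot are <= 20, and all elements to the right are > 20.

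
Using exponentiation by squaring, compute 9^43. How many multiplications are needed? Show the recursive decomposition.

Computing 9^43 by squaring (build up from 9^1; each line after the first costs one multiplication):

9^1 = 9
9^2 = (9^1)^2 = 9^2 = 81
9^4 = (9^2)^2 = 81^2 = 6561
9^5 = 9 * 9^4 = 9 * 6561 = 59049
9^10 = (9^5)^2 = 59049^2 = 3486784401
9^20 = (9^10)^2 = 3486784401^2 = 12157665459056928801
9^21 = 9 * 9^20 = 9 * 12157665459056928801 = 109418989131512359209
9^42 = (9^21)^2 = 109418989131512359209^2 = 11972515182562019788602740026717047105681
9^43 = 9 * 9^42 = 9 * 11972515182562019788602740026717047105681 = 107752636643058178097424660240453423951129

Result: 107752636643058178097424660240453423951129
Multiplications needed: 8 (8 lines after 9^1)

9^43 = 107752636643058178097424660240453423951129. Using exponentiation by squaring, this requires 8 multiplications. The key idea: if the exponent is even, square the half-power; if odd, multiply by the base once.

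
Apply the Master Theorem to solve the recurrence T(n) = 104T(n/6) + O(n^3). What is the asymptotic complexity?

Master Theorem for T(n) = 104T(n/6) + O(n^3):

a = 104, b = 6, c = 3
log_b(a) = log_6(104) = 2.5921

Case 3: c = 3 > log_6(104) = 2.5921
T(n) = O(n^3) = O(n^3)

For T(n) = 104T(n/6) + O(n^3): log_6(104) = 2.5921. This is Case 3 of the Master Theorem (c > log_b(a), work dominated by root), giving O(n^3).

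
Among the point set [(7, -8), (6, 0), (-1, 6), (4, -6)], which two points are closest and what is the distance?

Computing all pairwise distances among 4 points:

d((7, -8), (6, 0)) = 8.0623
d((7, -8), (-1, 6)) = 16.1245
d((7, -8), (4, -6)) = 3.6056 <-- minimum
d((6, 0), (-1, 6)) = 9.2195
d((6, 0), (4, -6)) = 6.3246
d((-1, 6), (4, -6)) = 13.0

Closest pair: (7, -8) and (4, -6) with distance 3.6056

The closest pair is (7, -8) and (4, -6) with Euclidean distance 3.6056. For 4 points, brute-force pairwise comparison is shown above. For large n, the divide-and-conquer algorithm (sort by x, recurse on halves, check the dividing strip) achieves O(n log n).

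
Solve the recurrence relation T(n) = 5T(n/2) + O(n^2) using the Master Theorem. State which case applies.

Master Theorem for T(n) = 5T(n/2) + O(n^2):

a = 5, b = 2, c = 2
log_b(a) = log_2(5) = 2.3219

Case 1: c = 2 < log_2(5) = 2.3219
T(n) = O(n^(log_2 5))

For T(n) = 5T(n/2) + O(n^2): log_2(5) = 2.3219. This is Case 1 of the Master Theorem (c < log_b(a), work dominated by leaves), giving O(n^(log_2 5)).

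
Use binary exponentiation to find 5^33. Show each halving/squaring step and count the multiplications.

Computing 5^33 by squaring (build up from 5^1; each line after the first costs one multiplication):

5^1 = 5
5^2 = (5^1)^2 = 5^2 = 25
5^4 = (5^2)^2 = 25^2 = 625
5^8 = (5^4)^2 = 625^2 = 390625
5^16 = (5^8)^2 = 390625^2 = 152587890625
5^32 = (5^16)^2 = 152587890625^2 = 23283064365386962890625
5^33 = 5 * 5^32 = 5 * 23283064365386962890625 = 116415321826934814453125

Result: 116415321826934814453125
Multiplications needed: 6 (6 lines after 5^1)

5^33 = 116415321826934814453125. Using exponentiation by squaring, this requires 6 multiplications. The key idea: if the exponent is even, square the half-power; if odd, multiply by the base once.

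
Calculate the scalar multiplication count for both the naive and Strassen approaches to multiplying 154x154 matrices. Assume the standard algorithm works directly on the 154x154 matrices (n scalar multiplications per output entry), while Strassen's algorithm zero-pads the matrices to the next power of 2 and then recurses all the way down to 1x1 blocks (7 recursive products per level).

Matrix multiplication for 154x154 matrices:

Strassen's algorithm requires power-of-2 dimensions. Pad 154x154 to 256x256 (next power of 2).

Standard algorithm: 154^3 = 3652264 multiplications
Strassen's algorithm: 7^(log2(256)) = 7^8 = 5764801 multiplications
Difference: 3652264 - 5764801 = -2112537 (Strassen uses MORE here due to padding overhead — for small or just-over-power-of-2 n, padding can outweigh the per-level savings)

Standard: 3652264 multiplications (154^3). Strassen: 5764801 multiplications (7^8, after padding to 256x256). Strassen reduces 8 recursive multiplications to 7 at each level.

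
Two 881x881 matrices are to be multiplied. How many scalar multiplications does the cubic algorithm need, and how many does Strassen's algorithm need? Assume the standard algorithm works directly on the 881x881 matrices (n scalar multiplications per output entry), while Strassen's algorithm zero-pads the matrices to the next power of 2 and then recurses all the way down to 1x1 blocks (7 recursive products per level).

Matrix multiplication for 881x881 matrices:

Strassen's algorithm requires power-of-2 dimensions. Pad 881x881 to 1024x1024 (next power of 2).

Standard algorithm: 881^3 = 683797841 multiplications
Strassen's algorithm: 7^(log2(1024)) = 7^10 = 282475249 multiplications
Savings: 683797841 - 282475249 = 401322592 multiplications

Standard: 683797841 multiplications (881^3). Strassen: 282475249 multiplications (7^10, after padding to 1024x1024). Strassen reduces 8 recursive multiplications to 7 at each level.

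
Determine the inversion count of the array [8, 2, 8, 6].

Finding inversions in [8, 2, 8, 6]:

(0, 1): arr[0]=8 > arr[1]=2
(0, 3): arr[0]=8 > arr[3]=6
(2, 3): arr[2]=8 > arr[3]=6

Total inversions: 3

The array has 3 inversion(s): (0,1), (0,3), (2,3). Each pair (i,j) satisfies i < j and arr[i] > arr[j].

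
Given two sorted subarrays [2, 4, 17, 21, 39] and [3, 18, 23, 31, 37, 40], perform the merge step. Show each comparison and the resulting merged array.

Merging process:

Compare 2 vs 3: take 2 from left. Merged: [2]
Compare 4 vs 3: take 3 from right. Merged: [2, 3]
Compare 4 vs 18: take 4 from left. Merged: [2, 3, 4]
Compare 17 vs 18: take 17 from left. Merged: [2, 3, 4, 17]
Compare 21 vs 18: take 18 from right. Merged: [2, 3, 4, 17, 18]
Compare 21 vs 23: take 21 from left. Merged: [2, 3, 4, 17, 18, 21]
Compare 39 vs 23: take 23 from right. Merged: [2, 3, 4, 17, 18, 21, 23]
Compare 39 vs 31: take 31 from right. Merged: [2, 3, 4, 17, 18, 21, 23, 31]
Compare 39 vs 37: take 37 from right. Merged: [2, 3, 4, 17, 18, 21, 23, 31, 37]
Compare 39 vs 40: take 39 from left. Merged: [2, 3, 4, 17, 18, 21, 23, 31, 37, 39]
Append remaining from right: [40]. Merged: [2, 3, 4, 17, 18, 21, 23, 31, 37, 39, 40]

Final merged array: [2, 3, 4, 17, 18, 21, 23, 31, 37, 39, 40]
Total comparisons: 10

The merged array is [2, 3, 4, 17, 18, 21, 23, 31, 37, 39, 40], requiring 10 comparisons. The merge step runs in O(n) time where n is the total number of elements.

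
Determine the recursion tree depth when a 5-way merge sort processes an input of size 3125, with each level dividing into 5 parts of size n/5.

For divide and conquer with division factor 5:

Problem sizes at each level:
Level 0: 3125
Level 1: 625
Level 2: 125
Level 3: 25
Level 4: 5
Level 5: 1

The root is level 0 and the size-1 base case is level 5 (the tree spans levels 0 through 5, i.e. 6 levels counting the root), so the depth is the number of divisions: log_5(3125) = 5

The recursion tree depth is log_5(3125) = 5. At each level, the problem size is divided by 5, so it takes 5 divisions to reduce to a base case of size 1. The algorithm makes 5 recursive calls at each level.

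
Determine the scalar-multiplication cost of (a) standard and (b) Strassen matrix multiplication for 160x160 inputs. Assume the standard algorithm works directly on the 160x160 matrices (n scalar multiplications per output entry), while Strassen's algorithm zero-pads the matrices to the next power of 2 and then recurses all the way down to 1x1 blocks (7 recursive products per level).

Matrix multiplication for 160x160 matrices:

Strassen's algorithm requires power-of-2 dimensions. Pad 160x160 to 256x256 (next power of 2).

Standard algorithm: 160^3 = 4096000 multiplications
Strassen's algorithm: 7^(log2(256)) = 7^8 = 5764801 multiplications
Difference: 4096000 - 5764801 = -1668801 (Strassen uses MORE here due to padding overhead — for small or just-over-power-of-2 n, padding can outweigh the per-level savings)

Standard: 4096000 multiplications (160^3). Strassen: 5764801 multiplications (7^8, after padding to 256x256). Strassen reduces 8 recursive multiplications to 7 at each level.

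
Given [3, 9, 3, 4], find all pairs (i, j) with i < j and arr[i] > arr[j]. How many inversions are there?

Finding inversions in [3, 9, 3, 4]:

(1, 2): arr[1]=9 > arr[2]=3
(1, 3): arr[1]=9 > arr[3]=4

Total inversions: 2

The array has 2 inversion(s): (1,2), (1,3). Each pair (i,j) satisfies i < j and arr[i] > arr[j].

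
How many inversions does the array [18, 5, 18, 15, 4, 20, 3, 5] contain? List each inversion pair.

Finding inversions in [18, 5, 18, 15, 4, 20, 3, 5]:

(0, 1): arr[0]=18 > arr[1]=5
(0, 3): arr[0]=18 > arr[3]=15
(0, 4): arr[0]=18 > arr[4]=4
(0, 6): arr[0]=18 > arr[6]=3
(0, 7): arr[0]=18 > arr[7]=5
(1, 4): arr[1]=5 > arr[4]=4
(1, 6): arr[1]=5 > arr[6]=3
(2, 3): arr[2]=18 > arr[3]=15
(2, 4): arr[2]=18 > arr[4]=4
(2, 6): arr[2]=18 > arr[6]=3
(2, 7): arr[2]=18 > arr[7]=5
(3, 4): arr[3]=15 > arr[4]=4
(3, 6): arr[3]=15 > arr[6]=3
(3, 7): arr[3]=15 > arr[7]=5
(4, 6): arr[4]=4 > arr[6]=3
(5, 6): arr[5]=20 > arr[6]=3
(5, 7): arr[5]=20 > arr[7]=5

Total inversions: 17

The array has 17 inversion(s): (0,1), (0,3), (0,4), (0,6), (0,7), (1,4), (1,6), (2,3), (2,4), (2,6), (2,7), (3,4), (3,6), (3,7), (4,6), (5,6), (5,7). Each pair (i,j) satisfies i < j and arr[i] > arr[j].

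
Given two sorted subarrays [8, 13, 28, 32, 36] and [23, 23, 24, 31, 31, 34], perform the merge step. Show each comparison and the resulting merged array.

Merging process:

Compare 8 vs 23: take 8 from left. Merged: [8]
Compare 13 vs 23: take 13 from left. Merged: [8, 13]
Compare 28 vs 23: take 23 from right. Merged: [8, 13, 23]
Compare 28 vs 23: take 23 from right. Merged: [8, 13, 23, 23]
Compare 28 vs 24: take 24 from right. Merged: [8, 13, 23, 23, 24]
Compare 28 vs 31: take 28 from left. Merged: [8, 13, 23, 23, 24, 28]
Compare 32 vs 31: take 31 from right. Merged: [8, 13, 23, 23, 24, 28, 31]
Compare 32 vs 31: take 31 from right. Merged: [8, 13, 23, 23, 24, 28, 31, 31]
Compare 32 vs 34: take 32 from left. Merged: [8, 13, 23, 23, 24, 28, 31, 31, 32]
Compare 36 vs 34: take 34 from right. Merged: [8, 13, 23, 23, 24, 28, 31, 31, 32, 34]
Append remaining from left: [36]. Merged: [8, 13, 23, 23, 24, 28, 31, 31, 32, 34, 36]

Final merged array: [8, 13, 23, 23, 24, 28, 31, 31, 32, 34, 36]
Total comparisons: 10

The merged array is [8, 13, 23, 23, 24, 28, 31, 31, 32, 34, 36], requiring 10 comparisons. The merge step runs in O(n) time where n is the total number of elements.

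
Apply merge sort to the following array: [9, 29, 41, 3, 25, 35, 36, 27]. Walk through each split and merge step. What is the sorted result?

Merge sort trace:

Split: [9, 29, 41, 3, 25, 35, 36, 27] -> [9, 29, 41, 3] and [25, 35, 36, 27]
  Split: [9, 29, 41, 3] -> [9, 29] and [41, 3]
    Split: [9, 29] -> [9] and [29]
    Merge: [9] + [29] -> [9, 29]
    Split: [41, 3] -> [41] and [3]
    Merge: [41] + [3] -> [3, 41]
  Merge: [9, 29] + [3, 41] -> [3, 9, 29, 41]
  Split: [25, 35, 36, 27] -> [25, 35] and [36, 27]
    Split: [25, 35] -> [25] and [35]
    Merge: [25] + [35] -> [25, 35]
    Split: [36, 27] -> [36] and [27]
    Merge: [36] + [27] -> [27, 36]
  Merge: [25, 35] + [27, 36] -> [25, 27, 35, 36]
Merge: [3, 9, 29, 41] + [25, 27, 35, 36] -> [3, 9, 25, 27, 29, 35, 36, 41]

Final sorted array: [3, 9, 25, 27, 29, 35, 36, 41]

The merge sort proceeds by recursively splitting the array and merging sorted halves.
After all merges, the sorted array is [3, 9, 25, 27, 29, 35, 36, 41].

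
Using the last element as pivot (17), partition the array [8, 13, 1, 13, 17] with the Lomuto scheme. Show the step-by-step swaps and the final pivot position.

Lomuto partition with pivot = 17:

Initial array: [8, 13, 1, 13, 17]

arr[0]=8 <= 17: swap with position 0, array becomes [8, 13, 1, 13, 17]
arr[1]=13 <= 17: swap with position 1, array becomes [8, 13, 1, 13, 17]
arr[2]=1 <= 17: swap with position 2, array becomes [8, 13, 1, 13, 17]
arr[3]=13 <= 17: swap with position 3, array becomes [8, 13, 1, 13, 17]

Place pivot at position 4: [8, 13, 1, 13, 17]
Pivot position: 4

After partitioning with pivot 17, the array becomes [8, 13, 1, 13, 17]. The pivot is placed at index 4. All elements to the left of the pivot are <= 17, and all elements to the right are > 17.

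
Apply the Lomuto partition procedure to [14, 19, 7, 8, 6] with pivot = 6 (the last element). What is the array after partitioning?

Lomuto partition with pivot = 6:

Initial array: [14, 19, 7, 8, 6]

arr[0]=14 > 6: no swap
arr[1]=19 > 6: no swap
arr[2]=7 > 6: no swap
arr[3]=8 > 6: no swap

Place pivot at position 0: [6, 19, 7, 8, 14]
Pivot position: 0

After partitioning with pivot 6, the array becomes [6, 19, 7, 8, 14]. The pivot is placed at index 0. All elements to the left of the pivot are <= 6, and all elements to the right are > 6.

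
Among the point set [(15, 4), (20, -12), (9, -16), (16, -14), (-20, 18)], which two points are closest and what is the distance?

Computing all pairwise distances among 5 points:

d((15, 4), (20, -12)) = 16.7631
d((15, 4), (9, -16)) = 20.8806
d((15, 4), (16, -14)) = 18.0278
d((15, 4), (-20, 18)) = 37.6962
d((20, -12), (9, -16)) = 11.7047
d((20, -12), (16, -14)) = 4.4721 <-- minimum
d((20, -12), (-20, 18)) = 50.0
d((9, -16), (16, -14)) = 7.2801
d((9, -16), (-20, 18)) = 44.6878
d((16, -14), (-20, 18)) = 48.1664

Closest pair: (20, -12) and (16, -14) with distance 4.4721

The closest pair is (20, -12) and (16, -14) with Euclidean distance 4.4721. For 5 points, brute-force pairwise comparison is shown above. For large n, the divide-and-conquer algorithm (sort by x, recurse on halves, check the dividing strip) achieves O(n log n).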